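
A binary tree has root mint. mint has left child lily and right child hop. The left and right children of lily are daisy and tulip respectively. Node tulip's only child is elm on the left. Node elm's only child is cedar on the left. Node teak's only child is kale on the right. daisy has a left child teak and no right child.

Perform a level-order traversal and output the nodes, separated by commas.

mint, lily, hop, daisy, tulip, teak, elm, kale, cedar

Level-order visits nodes level by level from the root, left to right within each level.
Level 0: mint
Level 1: lily, hop
Level 2: daisy, tulip
Level 3: teak, elm
Level 4: kale, cedar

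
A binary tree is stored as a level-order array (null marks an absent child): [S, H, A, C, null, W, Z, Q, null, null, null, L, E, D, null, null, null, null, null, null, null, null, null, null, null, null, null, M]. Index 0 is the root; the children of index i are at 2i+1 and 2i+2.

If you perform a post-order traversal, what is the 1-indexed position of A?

10

Post-order visits the left subtree, then the right subtree, then the node.
At S: go left to H.
  At H: go left to C.
    At C: go left to Q.
      Q is a leaf — visit Q.
    At C: no right child.
    Visit C.
  At H: no right child.
  Visit H.
At S: go right to A.
  At A: go left to W.
    At W: go left to L.
      L is a leaf — visit L.
    At W: go right to E.
      E is a leaf — visit E.
    Visit W.
  At A: go right to Z.
    At Z: go left to D.
      At D: go left to M.
        M is a leaf — visit M.
      At D: no right child.
      Visit D.
    At Z: no right child.
    Visit Z.
  Visit A.
Visit S.
Full post-order sequence: Q, C, H, L, E, W, M, D, Z, A, S.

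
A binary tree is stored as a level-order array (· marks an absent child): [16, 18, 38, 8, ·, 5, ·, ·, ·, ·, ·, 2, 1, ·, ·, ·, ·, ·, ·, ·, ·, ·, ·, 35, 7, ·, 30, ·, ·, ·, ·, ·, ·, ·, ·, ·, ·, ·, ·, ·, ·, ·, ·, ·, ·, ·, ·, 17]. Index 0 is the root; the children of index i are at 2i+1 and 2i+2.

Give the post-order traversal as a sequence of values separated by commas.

8, 18, 17, 35, 7, 2, 30, 1, 5, 38, 16

Post-order visits the left subtree, then the right subtree, then the node.
At 16: go left to 18.
  At 18: go left to 8.
    8 is a leaf — visit 8.
  At 18: no right child.
  Visit 18.
At 16: go right to 38.
  At 38: go left to 5.
    At 5: go left to 2.
      At 2: go left to 35.
        At 35: go left to 17.
          17 is a leaf — visit 17.
        At 35: no right child.
        Visit 35.
      At 2: go right to 7.
        7 is a leaf — visit 7.
      Visit 2.
    At 5: go right to 1.
      At 1: no left child.
      At 1: go right to 30.
        30 is a leaf — visit 30.
      Visit 1.
    Visit 5.
  At 38: no right child.
  Visit 38.
Visit 16.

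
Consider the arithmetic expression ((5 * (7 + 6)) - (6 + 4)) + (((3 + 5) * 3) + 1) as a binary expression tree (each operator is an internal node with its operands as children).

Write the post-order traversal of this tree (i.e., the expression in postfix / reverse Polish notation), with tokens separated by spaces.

Post-order on an expression tree gives postfix notation: for each operator, emit left operand, right operand, then the operator.

5 7 6 + * 6 4 + - 3 5 + 3 * 1 + +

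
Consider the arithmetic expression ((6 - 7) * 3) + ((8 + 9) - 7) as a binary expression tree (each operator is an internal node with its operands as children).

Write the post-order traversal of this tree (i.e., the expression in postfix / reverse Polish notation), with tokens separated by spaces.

6 7 - 3 * 8 9 + 7 - +

Post-order on an expression tree gives postfix notation: for each operator, emit left operand, right operand, then the operator.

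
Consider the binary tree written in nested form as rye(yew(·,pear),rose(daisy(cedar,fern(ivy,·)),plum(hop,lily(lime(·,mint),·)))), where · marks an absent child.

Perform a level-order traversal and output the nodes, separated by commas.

rye, yew, rose, pear, daisy, plum, cedar, fern, hop, lily, ivy, lime, mint

Level-order visits nodes level by level from the root, left to right within each level.
Level 0: rye
Level 1: yew, rose
Level 2: pear, daisy, plum
Level 3: cedar, fern, hop, lily
Level 4: ivy, lime
Level 5: mint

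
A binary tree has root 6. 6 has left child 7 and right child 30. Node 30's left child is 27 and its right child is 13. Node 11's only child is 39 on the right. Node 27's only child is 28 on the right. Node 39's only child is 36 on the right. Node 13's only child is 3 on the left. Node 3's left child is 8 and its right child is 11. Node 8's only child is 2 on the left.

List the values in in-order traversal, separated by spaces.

In-order visits the left subtree, then the node, then the right subtree.
At 6: go left to 7.
  7 is a leaf — visit 7.
Visit 6.
At 6: go right to 30.
  At 30: go left to 27.
    At 27: no left child.
    Visit 27.
    At 27: go right to 28.
      28 is a leaf — visit 28.
  Visit 30.
  At 30: go right to 13.
    At 13: go left to 3.
      At 3: go left to 8.
        At 8: go left to 2.
          2 is a leaf — visit 2.
        Visit 8.
        At 8: no right child.
      Visit 3.
      At 3: go right to 11.
        At 11: no left child.
        Visit 11.
        At 11: go right to 39.
          At 39: no left child.
          Visit 39.
          At 39: go right to 36.
            36 is a leaf — visit 36.
    Visit 13.
    At 13: no right child.

7 6 27 28 30 2 8 3 11 39 36 13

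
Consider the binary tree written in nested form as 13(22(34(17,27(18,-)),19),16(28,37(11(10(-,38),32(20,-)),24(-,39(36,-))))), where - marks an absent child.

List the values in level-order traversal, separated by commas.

Level-order visits nodes level by level from the root, left to right within each level.
Level 0: 13
Level 1: 22, 16
Level 2: 34, 19, 28, 37
Level 3: 17, 27, 11, 24
Level 4: 18, 10, 32, 39
Level 5: 38, 20, 36

13, 22, 16, 34, 19, 28, 37, 17, 27, 11, 24, 18, 10, 32, 39, 38, 20, 36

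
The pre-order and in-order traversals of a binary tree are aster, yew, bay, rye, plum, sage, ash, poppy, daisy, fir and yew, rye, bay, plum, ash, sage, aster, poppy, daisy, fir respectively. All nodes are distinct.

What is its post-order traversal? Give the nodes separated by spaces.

rye ash sage plum bay yew fir daisy poppy aster

The first element of pre-order is the root; it splits in-order into left and right subtrees.
Root aster: left subtree has 6 nodes {yew, rye, bay, plum, ash, sage}, right has 3 {poppy, daisy, fir}.
  Root yew: left subtree has 0 nodes { }, right has 5 {rye, bay, plum, ash, sage}.
    Root bay: left subtree has 1 node {rye}, right has 3 {plum, ash, sage}.
      Root plum: left subtree has 0 nodes { }, right has 2 {ash, sage}.
        Root sage: left subtree has 1 node {ash}, right has 0 { }.
  Root poppy: left subtree has 0 nodes { }, right has 2 {daisy, fir}.
    Root daisy: left subtree has 0 nodes { }, right has 1 {fir}.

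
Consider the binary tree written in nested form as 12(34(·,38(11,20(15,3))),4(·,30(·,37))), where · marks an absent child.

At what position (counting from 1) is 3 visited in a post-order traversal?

Post-order visits the left subtree, then the right subtree, then the node.
At 12: go left to 34.
  At 34: no left child.
  At 34: go right to 38.
    At 38: go left to 11.
      11 is a leaf — visit 11.
    At 38: go right to 20.
      At 20: go left to 15.
        15 is a leaf — visit 15.
      At 20: go right to 3.
        3 is a leaf — visit 3.
      Visit 20.
    Visit 38.
  Visit 34.
At 12: go right to 4.
  At 4: no left child.
  At 4: go right to 30.
    At 30: no left child.
    At 30: go right to 37.
      37 is a leaf — visit 37.
    Visit 30.
  Visit 4.
Visit 12.
Full post-order sequence: 11, 15, 3, 20, 38, 34, 37, 30, 4, 12.

3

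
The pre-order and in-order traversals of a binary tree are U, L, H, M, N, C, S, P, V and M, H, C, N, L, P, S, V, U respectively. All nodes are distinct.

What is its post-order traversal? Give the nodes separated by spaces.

The first element of pre-order is the root; it splits in-order into left and right subtrees.
Root U: left subtree has 8 nodes {M, H, C, N, L, P, S, V}, right has 0 { }.
  Root L: left subtree has 4 nodes {M, H, C, N}, right has 3 {P, S, V}.
    Root H: left subtree has 1 node {M}, right has 2 {C, N}.
      Root N: left subtree has 1 node {C}, right has 0 { }.
    Root S: left subtree has 1 node {P}, right has 1 {V}.

M C N H P V S L U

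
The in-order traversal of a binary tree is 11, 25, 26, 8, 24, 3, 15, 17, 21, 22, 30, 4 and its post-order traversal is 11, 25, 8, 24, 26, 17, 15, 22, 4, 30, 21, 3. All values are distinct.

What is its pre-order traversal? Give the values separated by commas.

3, 26, 25, 11, 24, 8, 21, 15, 17, 30, 22, 4

The last element of post-order is the root; it splits in-order into left and right subtrees.
Root 3: left subtree has 5 nodes {11, 25, 26, 8, 24}, right has 6 {15, 17, 21, 22, 30, 4}.
  Root 26: left subtree has 2 nodes {11, 25}, right has 2 {8, 24}.
    Root 25: left subtree has 1 node {11}, right has 0 { }.
    Root 24: left subtree has 1 node {8}, right has 0 { }.
  Root 21: left subtree has 2 nodes {15, 17}, right has 3 {22, 30, 4}.
    Root 15: left subtree has 0 nodes { }, right has 1 {17}.
    Root 30: left subtree has 1 node {22}, right has 1 {4}.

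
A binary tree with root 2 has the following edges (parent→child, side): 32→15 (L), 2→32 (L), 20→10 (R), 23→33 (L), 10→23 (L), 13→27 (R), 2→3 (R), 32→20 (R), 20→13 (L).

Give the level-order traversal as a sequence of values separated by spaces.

Level-order visits nodes level by level from the root, left to right within each level.
Level 0: 2
Level 1: 32, 3
Level 2: 15, 20
Level 3: 13, 10
Level 4: 27, 23
Level 5: 33

2 32 3 15 20 13 10 27 23 33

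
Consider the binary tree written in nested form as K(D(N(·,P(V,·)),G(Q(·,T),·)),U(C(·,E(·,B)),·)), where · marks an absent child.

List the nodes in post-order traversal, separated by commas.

Post-order visits the left subtree, then the right subtree, then the node.
At K: go left to D.
  At D: go left to N.
    At N: no left child.
    At N: go right to P.
      At P: go left to V.
        V is a leaf — visit V.
      At P: no right child.
      Visit P.
    Visit N.
  At D: go right to G.
    At G: go left to Q.
      At Q: no left child.
      At Q: go right to T.
        T is a leaf — visit T.
      Visit Q.
    At G: no right child.
    Visit G.
  Visit D.
At K: go right to U.
  At U: go left to C.
    At C: no left child.
    At C: go right to E.
      At E: no left child.
      At E: go right to B.
        B is a leaf — visit B.
      Visit E.
    Visit C.
  At U: no right child.
  Visit U.
Visit K.

V, P, N, T, Q, G, D, B, E, C, U, K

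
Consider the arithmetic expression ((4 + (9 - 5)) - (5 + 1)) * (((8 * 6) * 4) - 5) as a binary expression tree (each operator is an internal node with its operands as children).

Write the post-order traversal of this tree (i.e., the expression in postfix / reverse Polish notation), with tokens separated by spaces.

Post-order on an expression tree gives postfix notation: for each operator, emit left operand, right operand, then the operator.

4 9 5 - + 5 1 + - 8 6 * 4 * 5 - *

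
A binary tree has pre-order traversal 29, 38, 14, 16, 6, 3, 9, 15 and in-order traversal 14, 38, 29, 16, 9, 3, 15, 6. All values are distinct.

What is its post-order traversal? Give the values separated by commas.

The first element of pre-order is the root; it splits in-order into left and right subtrees.
Root 29: left subtree has 2 nodes {14, 38}, right has 5 {16, 9, 3, 15, 6}.
  Root 38: left subtree has 1 node {14}, right has 0 { }.
  Root 16: left subtree has 0 nodes { }, right has 4 {9, 3, 15, 6}.
    Root 6: left subtree has 3 nodes {9, 3, 15}, right has 0 { }.
      Root 3: left subtree has 1 node {9}, right has 1 {15}.

14, 38, 9, 15, 3, 6, 16, 29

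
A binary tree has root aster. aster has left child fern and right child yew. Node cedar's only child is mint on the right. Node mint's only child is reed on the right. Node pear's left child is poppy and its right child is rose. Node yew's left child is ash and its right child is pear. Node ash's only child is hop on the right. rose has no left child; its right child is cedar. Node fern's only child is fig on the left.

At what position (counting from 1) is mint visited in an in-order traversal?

11

In-order visits the left subtree, then the node, then the right subtree.
At aster: go left to fern.
  At fern: go left to fig.
    fig is a leaf — visit fig.
  Visit fern.
  At fern: no right child.
Visit aster.
At aster: go right to yew.
  At yew: go left to ash.
    At ash: no left child.
    Visit ash.
    At ash: go right to hop.
      hop is a leaf — visit hop.
  Visit yew.
  At yew: go right to pear.
    At pear: go left to poppy.
      poppy is a leaf — visit poppy.
    Visit pear.
    At pear: go right to rose.
      At rose: no left child.
      Visit rose.
      At rose: go right to cedar.
        At cedar: no left child.
        Visit cedar.
        At cedar: go right to mint.
          At mint: no left child.
          Visit mint.
          At mint: go right to reed.
            reed is a leaf — visit reed.
Full in-order sequence: fig, fern, aster, ash, hop, yew, poppy, pear, rose, cedar, mint, reed.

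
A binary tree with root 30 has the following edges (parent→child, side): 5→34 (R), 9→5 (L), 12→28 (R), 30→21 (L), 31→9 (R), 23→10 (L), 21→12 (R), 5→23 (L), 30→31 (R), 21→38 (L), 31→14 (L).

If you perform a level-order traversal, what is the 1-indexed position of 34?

11

Level-order visits nodes level by level from the root, left to right within each level.
Level 0: 30
Level 1: 21, 31
Level 2: 38, 12, 14, 9
Level 3: 28, 5
Level 4: 23, 34
Level 5: 10
Full level-order sequence: 30, 21, 31, 38, 12, 14, 9, 28, 5, 23, 34, 10.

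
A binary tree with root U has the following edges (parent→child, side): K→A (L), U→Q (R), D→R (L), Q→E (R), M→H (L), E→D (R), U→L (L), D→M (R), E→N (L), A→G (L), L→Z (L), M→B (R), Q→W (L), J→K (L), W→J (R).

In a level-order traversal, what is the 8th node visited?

N

Level-order visits nodes level by level from the root, left to right within each level.
Level 0: U
Level 1: L, Q
Level 2: Z, W, E
Level 3: J, N, D
Level 4: K, R, M
Level 5: A, H, B
Level 6: G
Full level-order sequence: U, L, Q, Z, W, E, J, N, D, K, R, M, A, H, B, G.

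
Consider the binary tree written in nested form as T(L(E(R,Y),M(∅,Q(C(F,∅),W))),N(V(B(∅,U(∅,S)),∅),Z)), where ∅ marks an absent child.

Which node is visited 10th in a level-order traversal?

Level-order visits nodes level by level from the root, left to right within each level.
Level 0: T
Level 1: L, N
Level 2: E, M, V, Z
Level 3: R, Y, Q, B
Level 4: C, W, U
Level 5: F, S
Full level-order sequence: T, L, N, E, M, V, Z, R, Y, Q, B, C, W, U, F, S.

Q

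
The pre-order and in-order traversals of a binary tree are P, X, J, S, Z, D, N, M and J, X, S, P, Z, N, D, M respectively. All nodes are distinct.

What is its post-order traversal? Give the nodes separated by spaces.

J S X N M D Z P

The first element of pre-order is the root; it splits in-order into left and right subtrees.
Root P: left subtree has 3 nodes {J, X, S}, right has 4 {Z, N, D, M}.
  Root X: left subtree has 1 node {J}, right has 1 {S}.
  Root Z: left subtree has 0 nodes { }, right has 3 {N, D, M}.
    Root D: left subtree has 1 node {N}, right has 1 {M}.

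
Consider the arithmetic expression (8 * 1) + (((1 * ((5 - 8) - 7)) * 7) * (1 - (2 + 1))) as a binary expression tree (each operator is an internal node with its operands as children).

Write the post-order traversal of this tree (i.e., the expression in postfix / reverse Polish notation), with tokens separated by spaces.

Post-order on an expression tree gives postfix notation: for each operator, emit left operand, right operand, then the operator.

8 1 * 1 5 8 - 7 - * 7 * 1 2 1 + - * +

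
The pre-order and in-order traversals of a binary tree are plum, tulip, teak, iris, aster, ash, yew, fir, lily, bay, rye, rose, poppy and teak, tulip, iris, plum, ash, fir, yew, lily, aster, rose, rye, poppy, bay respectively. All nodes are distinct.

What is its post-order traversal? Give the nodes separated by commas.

The first element of pre-order is the root; it splits in-order into left and right subtrees.
Root plum: left subtree has 3 nodes {teak, tulip, iris}, right has 9 {ash, fir, yew, lily, aster, rose, rye, poppy, bay}.
  Root tulip: left subtree has 1 node {teak}, right has 1 {iris}.
  Root aster: left subtree has 4 nodes {ash, fir, yew, lily}, right has 4 {rose, rye, poppy, bay}.
    Root ash: left subtree has 0 nodes { }, right has 3 {fir, yew, lily}.
      Root yew: left subtree has 1 node {fir}, right has 1 {lily}.
    Root bay: left subtree has 3 nodes {rose, rye, poppy}, right has 0 { }.
      Root rye: left subtree has 1 node {rose}, right has 1 {poppy}.

teak, iris, tulip, fir, lily, yew, ash, rose, poppy, rye, bay, aster, plum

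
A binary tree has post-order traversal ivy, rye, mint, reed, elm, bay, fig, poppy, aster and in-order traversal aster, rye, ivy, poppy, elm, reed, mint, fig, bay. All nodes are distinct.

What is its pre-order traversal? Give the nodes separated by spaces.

aster poppy rye ivy fig elm reed mint bay

The last element of post-order is the root; it splits in-order into left and right subtrees.
Root aster: left subtree has 0 nodes { }, right has 8 {rye, ivy, poppy, elm, reed, mint, fig, bay}.
  Root poppy: left subtree has 2 nodes {rye, ivy}, right has 5 {elm, reed, mint, fig, bay}.
    Root rye: left subtree has 0 nodes { }, right has 1 {ivy}.
    Root fig: left subtree has 3 nodes {elm, reed, mint}, right has 1 {bay}.
      Root elm: left subtree has 0 nodes { }, right has 2 {reed, mint}.
        Root reed: left subtree has 0 nodes { }, right has 1 {mint}.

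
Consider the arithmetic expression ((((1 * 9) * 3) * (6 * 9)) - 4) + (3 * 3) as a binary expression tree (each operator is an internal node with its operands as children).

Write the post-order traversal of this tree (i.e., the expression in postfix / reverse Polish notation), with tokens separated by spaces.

1 9 * 3 * 6 9 * * 4 - 3 3 * +

Post-order on an expression tree gives postfix notation: for each operator, emit left operand, right operand, then the operator.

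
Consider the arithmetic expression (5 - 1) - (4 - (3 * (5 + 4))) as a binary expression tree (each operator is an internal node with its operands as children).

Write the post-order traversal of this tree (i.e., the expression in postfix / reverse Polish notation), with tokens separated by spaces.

Post-order on an expression tree gives postfix notation: for each operator, emit left operand, right operand, then the operator.

5 1 - 4 3 5 4 + * - -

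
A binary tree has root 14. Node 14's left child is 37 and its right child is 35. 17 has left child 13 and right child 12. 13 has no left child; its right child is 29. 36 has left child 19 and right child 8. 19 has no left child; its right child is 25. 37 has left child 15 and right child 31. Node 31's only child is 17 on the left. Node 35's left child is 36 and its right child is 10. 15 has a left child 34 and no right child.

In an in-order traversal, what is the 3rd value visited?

In-order visits the left subtree, then the node, then the right subtree.
At 14: go left to 37.
  At 37: go left to 15.
    At 15: go left to 34.
      34 is a leaf — visit 34.
    Visit 15.
    At 15: no right child.
  Visit 37.
  At 37: go right to 31.
    At 31: go left to 17.
      At 17: go left to 13.
        At 13: no left child.
        Visit 13.
        At 13: go right to 29.
          29 is a leaf — visit 29.
      Visit 17.
      At 17: go right to 12.
        12 is a leaf — visit 12.
    Visit 31.
    At 31: no right child.
Visit 14.
At 14: go right to 35.
  At 35: go left to 36.
    At 36: go left to 19.
      At 19: no left child.
      Visit 19.
      At 19: go right to 25.
        25 is a leaf — visit 25.
    Visit 36.
    At 36: go right to 8.
      8 is a leaf — visit 8.
  Visit 35.
  At 35: go right to 10.
    10 is a leaf — visit 10.
Full in-order sequence: 34, 15, 37, 13, 29, 17, 12, 31, 14, 19, 25, 36, 8, 35, 10.

37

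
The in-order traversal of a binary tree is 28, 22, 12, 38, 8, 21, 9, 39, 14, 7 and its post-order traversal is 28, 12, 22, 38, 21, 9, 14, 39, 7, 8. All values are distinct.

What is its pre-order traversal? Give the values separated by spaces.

8 38 22 28 12 7 39 9 21 14

The last element of post-order is the root; it splits in-order into left and right subtrees.
Root 8: left subtree has 4 nodes {28, 22, 12, 38}, right has 5 {21, 9, 39, 14, 7}.
  Root 38: left subtree has 3 nodes {28, 22, 12}, right has 0 { }.
    Root 22: left subtree has 1 node {28}, right has 1 {12}.
  Root 7: left subtree has 4 nodes {21, 9, 39, 14}, right has 0 { }.
    Root 39: left subtree has 2 nodes {21, 9}, right has 1 {14}.
      Root 9: left subtree has 1 node {21}, right has 0 { }.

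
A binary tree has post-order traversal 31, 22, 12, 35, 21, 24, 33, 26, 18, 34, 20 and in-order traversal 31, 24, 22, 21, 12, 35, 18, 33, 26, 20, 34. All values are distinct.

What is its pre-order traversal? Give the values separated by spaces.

The last element of post-order is the root; it splits in-order into left and right subtrees.
Root 20: left subtree has 9 nodes {31, 24, 22, 21, 12, 35, 18, 33, 26}, right has 1 {34}.
  Root 18: left subtree has 6 nodes {31, 24, 22, 21, 12, 35}, right has 2 {33, 26}.
    Root 24: left subtree has 1 node {31}, right has 4 {22, 21, 12, 35}.
      Root 21: left subtree has 1 node {22}, right has 2 {12, 35}.
        Root 35: left subtree has 1 node {12}, right has 0 { }.
    Root 26: left subtree has 1 node {33}, right has 0 { }.

20 18 24 31 21 22 35 12 26 33 34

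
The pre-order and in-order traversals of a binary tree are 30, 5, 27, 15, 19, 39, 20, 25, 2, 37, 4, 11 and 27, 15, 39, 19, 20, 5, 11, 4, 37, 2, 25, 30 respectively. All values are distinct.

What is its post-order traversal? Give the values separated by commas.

39, 20, 19, 15, 27, 11, 4, 37, 2, 25, 5, 30

The first element of pre-order is the root; it splits in-order into left and right subtrees.
Root 30: left subtree has 11 nodes {27, 15, 39, 19, 20, 5, 11, 4, 37, 2, 25}, right has 0 { }.
  Root 5: left subtree has 5 nodes {27, 15, 39, 19, 20}, right has 5 {11, 4, 37, 2, 25}.
    Root 27: left subtree has 0 nodes { }, right has 4 {15, 39, 19, 20}.
      Root 15: left subtree has 0 nodes { }, right has 3 {39, 19, 20}.
        Root 19: left subtree has 1 node {39}, right has 1 {20}.
    Root 25: left subtree has 4 nodes {11, 4, 37, 2}, right has 0 { }.
      Root 2: left subtree has 3 nodes {11, 4, 37}, right has 0 { }.
        Root 37: left subtree has 2 nodes {11, 4}, right has 0 { }.
          Root 4: left subtree has 1 node {11}, right has 0 { }.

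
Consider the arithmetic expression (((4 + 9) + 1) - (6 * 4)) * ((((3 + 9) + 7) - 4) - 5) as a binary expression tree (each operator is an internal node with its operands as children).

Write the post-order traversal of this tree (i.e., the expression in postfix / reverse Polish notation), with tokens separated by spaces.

4 9 + 1 + 6 4 * - 3 9 + 7 + 4 - 5 - *

Post-order on an expression tree gives postfix notation: for each operator, emit left operand, right operand, then the operator.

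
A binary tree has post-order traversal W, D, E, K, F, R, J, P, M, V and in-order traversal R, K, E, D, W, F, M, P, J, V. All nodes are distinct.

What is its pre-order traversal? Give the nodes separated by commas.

V, M, R, F, K, E, D, W, P, J

The last element of post-order is the root; it splits in-order into left and right subtrees.
Root V: left subtree has 9 nodes {R, K, E, D, W, F, M, P, J}, right has 0 { }.
  Root M: left subtree has 6 nodes {R, K, E, D, W, F}, right has 2 {P, J}.
    Root R: left subtree has 0 nodes { }, right has 5 {K, E, D, W, F}.
      Root F: left subtree has 4 nodes {K, E, D, W}, right has 0 { }.
        Root K: left subtree has 0 nodes { }, right has 3 {E, D, W}.
          Root E: left subtree has 0 nodes { }, right has 2 {D, W}.
            Root D: left subtree has 0 nodes { }, right has 1 {W}.
    Root P: left subtree has 0 nodes { }, right has 1 {J}.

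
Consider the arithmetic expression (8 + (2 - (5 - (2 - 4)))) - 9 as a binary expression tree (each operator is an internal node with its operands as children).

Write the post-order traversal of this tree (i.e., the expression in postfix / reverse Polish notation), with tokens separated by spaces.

Post-order on an expression tree gives postfix notation: for each operator, emit left operand, right operand, then the operator.

8 2 5 2 4 - - - + 9 -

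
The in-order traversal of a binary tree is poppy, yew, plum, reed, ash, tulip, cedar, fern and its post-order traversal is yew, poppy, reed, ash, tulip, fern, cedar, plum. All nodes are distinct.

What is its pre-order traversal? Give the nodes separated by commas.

The last element of post-order is the root; it splits in-order into left and right subtrees.
Root plum: left subtree has 2 nodes {poppy, yew}, right has 5 {reed, ash, tulip, cedar, fern}.
  Root poppy: left subtree has 0 nodes { }, right has 1 {yew}.
  Root cedar: left subtree has 3 nodes {reed, ash, tulip}, right has 1 {fern}.
    Root tulip: left subtree has 2 nodes {reed, ash}, right has 0 { }.
      Root ash: left subtree has 1 node {reed}, right has 0 { }.

plum, poppy, yew, cedar, tulip, ash, reed, fern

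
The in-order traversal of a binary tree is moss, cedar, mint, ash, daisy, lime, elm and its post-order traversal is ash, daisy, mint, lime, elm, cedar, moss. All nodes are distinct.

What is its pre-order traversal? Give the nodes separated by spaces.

moss cedar elm lime mint daisy ash

The last element of post-order is the root; it splits in-order into left and right subtrees.
Root moss: left subtree has 0 nodes { }, right has 6 {cedar, mint, ash, daisy, lime, elm}.
  Root cedar: left subtree has 0 nodes { }, right has 5 {mint, ash, daisy, lime, elm}.
    Root elm: left subtree has 4 nodes {mint, ash, daisy, lime}, right has 0 { }.
      Root lime: left subtree has 3 nodes {mint, ash, daisy}, right has 0 { }.
        Root mint: left subtree has 0 nodes { }, right has 2 {ash, daisy}.
          Root daisy: left subtree has 1 node {ash}, right has 0 { }.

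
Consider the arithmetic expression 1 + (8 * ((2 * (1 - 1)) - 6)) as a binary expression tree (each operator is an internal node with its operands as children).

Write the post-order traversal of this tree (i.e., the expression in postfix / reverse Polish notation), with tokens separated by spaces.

Post-order on an expression tree gives postfix notation: for each operator, emit left operand, right operand, then the operator.

1 8 2 1 1 - * 6 - * +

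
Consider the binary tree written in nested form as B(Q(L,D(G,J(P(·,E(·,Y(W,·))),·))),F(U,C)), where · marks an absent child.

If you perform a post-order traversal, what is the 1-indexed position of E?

Post-order visits the left subtree, then the right subtree, then the node.
At B: go left to Q.
  At Q: go left to L.
    L is a leaf — visit L.
  At Q: go right to D.
    At D: go left to G.
      G is a leaf — visit G.
    At D: go right to J.
      At J: go left to P.
        At P: no left child.
        At P: go right to E.
          At E: no left child.
          At E: go right to Y.
            At Y: go left to W.
              W is a leaf — visit W.
            At Y: no right child.
            Visit Y.
          Visit E.
        Visit P.
      At J: no right child.
      Visit J.
    Visit D.
  Visit Q.
At B: go right to F.
  At F: go left to U.
    U is a leaf — visit U.
  At F: go right to C.
    C is a leaf — visit C.
  Visit F.
Visit B.
Full post-order sequence: L, G, W, Y, E, P, J, D, Q, U, C, F, B.

5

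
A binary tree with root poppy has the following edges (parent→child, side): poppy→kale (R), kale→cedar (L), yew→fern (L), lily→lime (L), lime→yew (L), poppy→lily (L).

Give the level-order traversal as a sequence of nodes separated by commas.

poppy, lily, kale, lime, cedar, yew, fern

Level-order visits nodes level by level from the root, left to right within each level.
Level 0: poppy
Level 1: lily, kale
Level 2: lime, cedar
Level 3: yew
Level 4: fern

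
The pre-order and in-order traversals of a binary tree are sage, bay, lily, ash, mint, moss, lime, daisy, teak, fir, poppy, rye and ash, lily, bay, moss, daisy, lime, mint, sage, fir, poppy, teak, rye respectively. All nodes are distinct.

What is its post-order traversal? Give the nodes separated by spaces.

The first element of pre-order is the root; it splits in-order into left and right subtrees.
Root sage: left subtree has 7 nodes {ash, lily, bay, moss, daisy, lime, mint}, right has 4 {fir, poppy, teak, rye}.
  Root bay: left subtree has 2 nodes {ash, lily}, right has 4 {moss, daisy, lime, mint}.
    Root lily: left subtree has 1 node {ash}, right has 0 { }.
    Root mint: left subtree has 3 nodes {moss, daisy, lime}, right has 0 { }.
      Root moss: left subtree has 0 nodes { }, right has 2 {daisy, lime}.
        Root lime: left subtree has 1 node {daisy}, right has 0 { }.
  Root teak: left subtree has 2 nodes {fir, poppy}, right has 1 {rye}.
    Root fir: left subtree has 0 nodes { }, right has 1 {poppy}.

ash lily daisy lime moss mint bay poppy fir rye teak sage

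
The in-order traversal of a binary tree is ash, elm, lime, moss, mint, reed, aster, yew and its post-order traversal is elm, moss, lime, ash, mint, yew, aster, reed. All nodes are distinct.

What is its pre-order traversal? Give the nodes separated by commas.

reed, mint, ash, lime, elm, moss, aster, yew

The last element of post-order is the root; it splits in-order into left and right subtrees.
Root reed: left subtree has 5 nodes {ash, elm, lime, moss, mint}, right has 2 {aster, yew}.
  Root mint: left subtree has 4 nodes {ash, elm, lime, moss}, right has 0 { }.
    Root ash: left subtree has 0 nodes { }, right has 3 {elm, lime, moss}.
      Root lime: left subtree has 1 node {elm}, right has 1 {moss}.
  Root aster: left subtree has 0 nodes { }, right has 1 {yew}.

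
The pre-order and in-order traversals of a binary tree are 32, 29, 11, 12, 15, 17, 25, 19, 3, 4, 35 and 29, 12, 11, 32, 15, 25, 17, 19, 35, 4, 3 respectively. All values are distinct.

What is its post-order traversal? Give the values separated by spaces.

The first element of pre-order is the root; it splits in-order into left and right subtrees.
Root 32: left subtree has 3 nodes {29, 12, 11}, right has 7 {15, 25, 17, 19, 35, 4, 3}.
  Root 29: left subtree has 0 nodes { }, right has 2 {12, 11}.
    Root 11: left subtree has 1 node {12}, right has 0 { }.
  Root 15: left subtree has 0 nodes { }, right has 6 {25, 17, 19, 35, 4, 3}.
    Root 17: left subtree has 1 node {25}, right has 4 {19, 35, 4, 3}.
      Root 19: left subtree has 0 nodes { }, right has 3 {35, 4, 3}.
        Root 3: left subtree has 2 nodes {35, 4}, right has 0 { }.
          Root 4: left subtree has 1 node {35}, right has 0 { }.

12 11 29 25 35 4 3 19 17 15 32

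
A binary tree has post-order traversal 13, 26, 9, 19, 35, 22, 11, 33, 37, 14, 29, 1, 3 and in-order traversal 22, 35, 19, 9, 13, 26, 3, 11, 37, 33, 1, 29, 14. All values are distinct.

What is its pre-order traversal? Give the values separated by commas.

The last element of post-order is the root; it splits in-order into left and right subtrees.
Root 3: left subtree has 6 nodes {22, 35, 19, 9, 13, 26}, right has 6 {11, 37, 33, 1, 29, 14}.
  Root 22: left subtree has 0 nodes { }, right has 5 {35, 19, 9, 13, 26}.
    Root 35: left subtree has 0 nodes { }, right has 4 {19, 9, 13, 26}.
      Root 19: left subtree has 0 nodes { }, right has 3 {9, 13, 26}.
        Root 9: left subtree has 0 nodes { }, right has 2 {13, 26}.
          Root 26: left subtree has 1 node {13}, right has 0 { }.
  Root 1: left subtree has 3 nodes {11, 37, 33}, right has 2 {29, 14}.
    Root 37: left subtree has 1 node {11}, right has 1 {33}.
    Root 29: left subtree has 0 nodes { }, right has 1 {14}.

3, 22, 35, 19, 9, 26, 13, 1, 37, 11, 33, 29, 14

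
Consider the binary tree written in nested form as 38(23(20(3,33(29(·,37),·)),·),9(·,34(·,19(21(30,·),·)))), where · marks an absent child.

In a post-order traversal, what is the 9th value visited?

Post-order visits the left subtree, then the right subtree, then the node.
At 38: go left to 23.
  At 23: go left to 20.
    At 20: go left to 3.
      3 is a leaf — visit 3.
    At 20: go right to 33.
      At 33: go left to 29.
        At 29: no left child.
        At 29: go right to 37.
          37 is a leaf — visit 37.
        Visit 29.
      At 33: no right child.
      Visit 33.
    Visit 20.
  At 23: no right child.
  Visit 23.
At 38: go right to 9.
  At 9: no left child.
  At 9: go right to 34.
    At 34: no left child.
    At 34: go right to 19.
      At 19: go left to 21.
        At 21: go left to 30.
          30 is a leaf — visit 30.
        At 21: no right child.
        Visit 21.
      At 19: no right child.
      Visit 19.
    Visit 34.
  Visit 9.
Visit 38.
Full post-order sequence: 3, 37, 29, 33, 20, 23, 30, 21, 19, 34, 9, 38.

19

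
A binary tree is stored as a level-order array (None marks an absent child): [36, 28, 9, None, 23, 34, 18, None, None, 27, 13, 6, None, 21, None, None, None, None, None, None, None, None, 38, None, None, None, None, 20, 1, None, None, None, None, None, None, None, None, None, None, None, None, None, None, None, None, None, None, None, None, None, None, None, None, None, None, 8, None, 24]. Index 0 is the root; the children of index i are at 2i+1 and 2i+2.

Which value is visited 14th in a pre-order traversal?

Pre-order visits the node, then its left subtree, then its right subtree.
Visit 36.
At 36: go left to 28.
  Visit 28.
  At 28: no left child.
  At 28: go right to 23.
    Visit 23.
    At 23: go left to 27.
      27 is a leaf — visit 27.
    At 23: go right to 13.
      Visit 13.
      At 13: no left child.
      At 13: go right to 38.
        38 is a leaf — visit 38.
At 36: go right to 9.
  Visit 9.
  At 9: go left to 34.
    Visit 34.
    At 34: go left to 6.
      6 is a leaf — visit 6.
    At 34: no right child.
  At 9: go right to 18.
    Visit 18.
    At 18: go left to 21.
      Visit 21.
      At 21: go left to 20.
        Visit 20.
        At 20: go left to 8.
          8 is a leaf — visit 8.
        At 20: no right child.
      At 21: go right to 1.
        Visit 1.
        At 1: go left to 24.
          24 is a leaf — visit 24.
        At 1: no right child.
    At 18: no right child.
Full pre-order sequence: 36, 28, 23, 27, 13, 38, 9, 34, 6, 18, 21, 20, 8, 1, 24.

1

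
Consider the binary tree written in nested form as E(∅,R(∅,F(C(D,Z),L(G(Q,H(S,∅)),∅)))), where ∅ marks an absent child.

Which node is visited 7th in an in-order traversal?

In-order visits the left subtree, then the node, then the right subtree.
At E: no left child.
Visit E.
At E: go right to R.
  At R: no left child.
  Visit R.
  At R: go right to F.
    At F: go left to C.
      At C: go left to D.
        D is a leaf — visit D.
      Visit C.
      At C: go right to Z.
        Z is a leaf — visit Z.
    Visit F.
    At F: go right to L.
      At L: go left to G.
        At G: go left to Q.
          Q is a leaf — visit Q.
        Visit G.
        At G: go right to H.
          At H: go left to S.
            S is a leaf — visit S.
          Visit H.
          At H: no right child.
      Visit L.
      At L: no right child.
Full in-order sequence: E, R, D, C, Z, F, Q, G, S, H, L.

Q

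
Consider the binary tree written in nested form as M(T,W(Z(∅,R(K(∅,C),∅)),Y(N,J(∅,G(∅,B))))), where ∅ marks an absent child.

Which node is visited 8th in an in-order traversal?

N

In-order visits the left subtree, then the node, then the right subtree.
At M: go left to T.
  T is a leaf — visit T.
Visit M.
At M: go right to W.
  At W: go left to Z.
    At Z: no left child.
    Visit Z.
    At Z: go right to R.
      At R: go left to K.
        At K: no left child.
        Visit K.
        At K: go right to C.
          C is a leaf — visit C.
      Visit R.
      At R: no right child.
  Visit W.
  At W: go right to Y.
    At Y: go left to N.
      N is a leaf — visit N.
    Visit Y.
    At Y: go right to J.
      At J: no left child.
      Visit J.
      At J: go right to G.
        At G: no left child.
        Visit G.
        At G: go right to B.
          B is a leaf — visit B.
Full in-order sequence: T, M, Z, K, C, R, W, N, Y, J, G, B.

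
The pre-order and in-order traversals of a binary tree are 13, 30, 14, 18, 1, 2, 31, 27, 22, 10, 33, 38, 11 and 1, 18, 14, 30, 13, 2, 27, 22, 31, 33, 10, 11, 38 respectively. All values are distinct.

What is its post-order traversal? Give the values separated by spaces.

The first element of pre-order is the root; it splits in-order into left and right subtrees.
Root 13: left subtree has 4 nodes {1, 18, 14, 30}, right has 8 {2, 27, 22, 31, 33, 10, 11, 38}.
  Root 30: left subtree has 3 nodes {1, 18, 14}, right has 0 { }.
    Root 14: left subtree has 2 nodes {1, 18}, right has 0 { }.
      Root 18: left subtree has 1 node {1}, right has 0 { }.
  Root 2: left subtree has 0 nodes { }, right has 7 {27, 22, 31, 33, 10, 11, 38}.
    Root 31: left subtree has 2 nodes {27, 22}, right has 4 {33, 10, 11, 38}.
      Root 27: left subtree has 0 nodes { }, right has 1 {22}.
      Root 10: left subtree has 1 node {33}, right has 2 {11, 38}.
        Root 38: left subtree has 1 node {11}, right has 0 { }.

1 18 14 30 22 27 33 11 38 10 31 2 13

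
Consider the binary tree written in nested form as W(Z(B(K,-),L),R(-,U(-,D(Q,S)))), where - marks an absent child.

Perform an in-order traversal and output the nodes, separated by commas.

K, B, Z, L, W, R, U, Q, D, S

In-order visits the left subtree, then the node, then the right subtree.
At W: go left to Z.
  At Z: go left to B.
    At B: go left to K.
      K is a leaf — visit K.
    Visit B.
    At B: no right child.
  Visit Z.
  At Z: go right to L.
    L is a leaf — visit L.
Visit W.
At W: go right to R.
  At R: no left child.
  Visit R.
  At R: go right to U.
    At U: no left child.
    Visit U.
    At U: go right to D.
      At D: go left to Q.
        Q is a leaf — visit Q.
      Visit D.
      At D: go right to S.
        S is a leaf — visit S.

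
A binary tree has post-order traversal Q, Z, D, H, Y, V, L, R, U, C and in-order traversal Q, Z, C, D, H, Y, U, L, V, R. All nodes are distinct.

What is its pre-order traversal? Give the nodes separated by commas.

C, Z, Q, U, Y, H, D, R, L, V

The last element of post-order is the root; it splits in-order into left and right subtrees.
Root C: left subtree has 2 nodes {Q, Z}, right has 7 {D, H, Y, U, L, V, R}.
  Root Z: left subtree has 1 node {Q}, right has 0 { }.
  Root U: left subtree has 3 nodes {D, H, Y}, right has 3 {L, V, R}.
    Root Y: left subtree has 2 nodes {D, H}, right has 0 { }.
      Root H: left subtree has 1 node {D}, right has 0 { }.
    Root R: left subtree has 2 nodes {L, V}, right has 0 { }.
      Root L: left subtree has 0 nodes { }, right has 1 {V}.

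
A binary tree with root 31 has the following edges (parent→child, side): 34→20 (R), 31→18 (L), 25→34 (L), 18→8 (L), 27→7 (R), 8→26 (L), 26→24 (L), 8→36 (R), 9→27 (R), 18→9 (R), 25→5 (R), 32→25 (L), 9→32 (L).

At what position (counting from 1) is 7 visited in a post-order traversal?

10

Post-order visits the left subtree, then the right subtree, then the node.
At 31: go left to 18.
  At 18: go left to 8.
    At 8: go left to 26.
      At 26: go left to 24.
        24 is a leaf — visit 24.
      At 26: no right child.
      Visit 26.
    At 8: go right to 36.
      36 is a leaf — visit 36.
    Visit 8.
  At 18: go right to 9.
    At 9: go left to 32.
      At 32: go left to 25.
        At 25: go left to 34.
          At 34: no left child.
          At 34: go right to 20.
            20 is a leaf — visit 20.
          Visit 34.
        At 25: go right to 5.
          5 is a leaf — visit 5.
        Visit 25.
      At 32: no right child.
      Visit 32.
    At 9: go right to 27.
      At 27: no left child.
      At 27: go right to 7.
        7 is a leaf — visit 7.
      Visit 27.
    Visit 9.
  Visit 18.
At 31: no right child.
Visit 31.
Full post-order sequence: 24, 26, 36, 8, 20, 34, 5, 25, 32, 7, 27, 9, 18, 31.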